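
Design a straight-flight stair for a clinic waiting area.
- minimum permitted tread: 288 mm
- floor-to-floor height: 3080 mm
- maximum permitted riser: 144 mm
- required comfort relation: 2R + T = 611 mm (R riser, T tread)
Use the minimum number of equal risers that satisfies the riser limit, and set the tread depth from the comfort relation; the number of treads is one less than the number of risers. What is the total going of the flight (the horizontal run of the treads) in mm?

6951 mm

⌈3080/144⌉ = 22 risers.
R = 3080 ÷ 22 = 140 mm.
Tread T = 611 − 2 × 140 = 331 mm (≥ 288 mm).
22 risers give 21 treads; going = 21 × 331 = 6951 mm.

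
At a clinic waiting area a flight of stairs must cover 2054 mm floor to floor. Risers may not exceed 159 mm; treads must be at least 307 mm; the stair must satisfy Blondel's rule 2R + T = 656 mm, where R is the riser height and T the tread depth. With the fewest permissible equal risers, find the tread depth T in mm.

340 mm

2054 / 159 = 12.918 → round up to 13 risers.
Each riser is 2054/13 = 158 mm (≤ 159 mm).
From 2R + T = 656: T = 656 − 316 = 340 mm.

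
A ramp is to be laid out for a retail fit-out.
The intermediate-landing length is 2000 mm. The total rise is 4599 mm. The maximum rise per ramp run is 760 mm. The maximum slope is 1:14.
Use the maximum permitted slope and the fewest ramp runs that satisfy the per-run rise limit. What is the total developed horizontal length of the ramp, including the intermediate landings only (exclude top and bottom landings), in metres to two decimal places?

76.39 m

⌈4599/760⌉ = 7 ramp runs. That means 6 intermediate landings.
Ramp run (horizontal) at 1:14: 4599 × 14 = 64386 mm.
Intermediate landings: 6 × 2000 = 12000 mm.
Total developed length = 64386 + 12000 = 76386 mm.
= 76.39 m.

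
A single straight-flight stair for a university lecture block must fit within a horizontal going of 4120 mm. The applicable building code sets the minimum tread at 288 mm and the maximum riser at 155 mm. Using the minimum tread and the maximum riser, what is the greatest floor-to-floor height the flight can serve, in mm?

2325 mm

Treads that fit: ⌊4120 / 288⌋ = 14.
Risers = treads + 1 = 15.
Maximum height = 15 × 155 = 2325 mm.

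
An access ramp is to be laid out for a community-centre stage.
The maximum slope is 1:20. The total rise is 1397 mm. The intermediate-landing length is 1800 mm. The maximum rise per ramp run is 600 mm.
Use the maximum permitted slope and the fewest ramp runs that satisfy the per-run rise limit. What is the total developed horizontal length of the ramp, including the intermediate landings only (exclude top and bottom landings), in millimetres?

1397 / 600 = 2.33, so 3 ramp runs are needed. That means 2 intermediate landings.
Ramp run (horizontal) at 1:20: 1397 × 20 = 27940 mm.
Intermediate landings: 2 × 1800 = 3600 mm.
Developed length = 27940 + 3600 = 31540 mm.

31540 mm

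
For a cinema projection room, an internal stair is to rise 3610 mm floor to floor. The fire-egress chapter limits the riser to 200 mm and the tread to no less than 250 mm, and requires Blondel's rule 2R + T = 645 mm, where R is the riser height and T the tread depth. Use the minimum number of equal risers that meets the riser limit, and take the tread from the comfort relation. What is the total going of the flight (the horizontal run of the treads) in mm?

4770 mm

3610 / 200 = 18.050 → round up to 19 risers.
R = 3610 ÷ 19 = 190 mm.
From 2R + T = 645: T = 645 − 380 = 265 mm.
Treads = 19 − 1 = 18; going = 18 × 265 = 4770 mm.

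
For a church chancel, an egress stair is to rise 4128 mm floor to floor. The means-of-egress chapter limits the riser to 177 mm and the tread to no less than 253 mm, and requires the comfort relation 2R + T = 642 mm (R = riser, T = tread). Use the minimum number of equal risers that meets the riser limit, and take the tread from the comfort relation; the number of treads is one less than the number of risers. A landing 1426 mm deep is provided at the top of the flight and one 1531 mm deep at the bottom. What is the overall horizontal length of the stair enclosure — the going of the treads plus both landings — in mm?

4128 / 177 = 23.322 → round up to 24 risers.
Each riser is 4128/24 = 172 mm (≤ 177 mm).
Tread T = 642 − 2 × 172 = 298 mm (≥ 253 mm).
24 risers give 23 treads; going = 23 × 298 = 6854 mm.
Add landings: 6854 + 1426 + 1531 = 9811 mm.

9811 mm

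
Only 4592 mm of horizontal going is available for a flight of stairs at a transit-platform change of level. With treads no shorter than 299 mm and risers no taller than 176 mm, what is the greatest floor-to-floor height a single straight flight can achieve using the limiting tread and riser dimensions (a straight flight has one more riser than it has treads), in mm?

2816 mm

4592 / 299 = 15.36, so 15 treads fit.
Risers = treads + 1 = 16.
Maximum height = 16 × 176 = 2816 mm.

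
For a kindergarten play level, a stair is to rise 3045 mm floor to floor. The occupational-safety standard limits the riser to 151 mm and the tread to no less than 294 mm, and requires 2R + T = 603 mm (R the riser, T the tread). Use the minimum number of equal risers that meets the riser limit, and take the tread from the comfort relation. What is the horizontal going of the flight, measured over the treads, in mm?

6260 mm

3045 / 151 = 20.17, so 21 risers are needed.
Riser R = 3045 / 21 = 145 mm, within the 151 mm limit.
From 2R + T = 603: T = 603 − 290 = 313 mm.
Treads = 21 − 1 = 20; going = 20 × 313 = 6260 mm.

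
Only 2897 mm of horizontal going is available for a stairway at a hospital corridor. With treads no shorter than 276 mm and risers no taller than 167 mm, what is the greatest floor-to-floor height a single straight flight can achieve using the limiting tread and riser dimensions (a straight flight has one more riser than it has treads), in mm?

2897 / 276 = 10.50, so 10 treads fit.
Risers = treads + 1 = 11.
Maximum height = 11 × 167 = 1837 mm.

1837 mm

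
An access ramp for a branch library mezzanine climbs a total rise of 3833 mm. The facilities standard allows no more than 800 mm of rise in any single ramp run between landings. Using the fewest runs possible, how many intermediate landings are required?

4 intermediate landings

3833 / 800 = 4.791 → round up to 5 ramp runs.
5 runs are separated by 4 intermediate landings.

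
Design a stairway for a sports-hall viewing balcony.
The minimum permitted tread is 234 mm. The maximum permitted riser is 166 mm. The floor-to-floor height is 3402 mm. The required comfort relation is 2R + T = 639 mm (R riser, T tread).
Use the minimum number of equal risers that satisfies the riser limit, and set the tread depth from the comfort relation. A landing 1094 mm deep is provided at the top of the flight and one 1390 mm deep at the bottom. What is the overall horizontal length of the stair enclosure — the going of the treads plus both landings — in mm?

8784 mm

At most 166 each: 3402/166 = 20.49, giving 21 risers.
Each riser is 3402/21 = 162 mm (≤ 166 mm).
T = 639 − 2·162 = 315 mm, which satisfies the 234 mm minimum.
Treads = 21 − 1 = 20; going = 20 × 315 = 6300 mm.
Add landings: 6300 + 1094 + 1390 = 8784 mm.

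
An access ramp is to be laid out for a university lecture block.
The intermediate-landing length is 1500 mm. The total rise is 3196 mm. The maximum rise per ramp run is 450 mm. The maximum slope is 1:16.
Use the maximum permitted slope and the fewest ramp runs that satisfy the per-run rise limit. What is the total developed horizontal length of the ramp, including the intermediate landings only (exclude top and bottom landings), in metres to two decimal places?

61.64 m

3196 / 450 = 7.10, so 8 ramp runs are needed. That means 7 intermediate landings.
Ramp run (horizontal) at 1:16: 3196 × 16 = 51136 mm.
Intermediate landings: 7 × 1500 = 10500 mm.
Total developed length = 51136 + 10500 = 61636 mm.
= 61.64 m.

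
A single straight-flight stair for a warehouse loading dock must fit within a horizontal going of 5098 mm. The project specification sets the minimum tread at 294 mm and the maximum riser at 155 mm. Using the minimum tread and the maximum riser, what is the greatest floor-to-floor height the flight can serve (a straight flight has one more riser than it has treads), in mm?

2790 mm

5098 / 294 = 17.34, so 17 treads fit.
Risers = treads + 1 = 18.
Maximum height = 18 × 155 = 2790 mm.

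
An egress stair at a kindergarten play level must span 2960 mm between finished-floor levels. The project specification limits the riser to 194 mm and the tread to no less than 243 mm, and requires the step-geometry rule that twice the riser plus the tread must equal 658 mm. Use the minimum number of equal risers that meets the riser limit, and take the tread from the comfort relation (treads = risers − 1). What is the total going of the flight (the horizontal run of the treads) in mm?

2960 / 194 = 15.26, so 16 risers are needed.
R = 2960 ÷ 16 = 185 mm.
From 2R + T = 658: T = 658 − 370 = 288 mm.
Going = (16 − 1) × 288 = 4320 mm.

4320 mm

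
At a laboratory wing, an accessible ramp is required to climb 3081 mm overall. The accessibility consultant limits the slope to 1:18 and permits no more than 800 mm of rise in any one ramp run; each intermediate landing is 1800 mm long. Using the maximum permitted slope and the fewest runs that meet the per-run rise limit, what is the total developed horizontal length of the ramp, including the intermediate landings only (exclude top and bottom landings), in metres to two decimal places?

3081 / 800 = 3.851 → round up to 4 ramp runs. That means 3 intermediate landings.
Horizontal run for 3081 mm of rise at 1:18 is 3081 × 18 = 55458 mm.
3 intermediate landings contribute 3 × 1800 = 5400 mm.
Developed length = 55458 + 5400 = 60858 mm.
= 60.86 m.

60.86 m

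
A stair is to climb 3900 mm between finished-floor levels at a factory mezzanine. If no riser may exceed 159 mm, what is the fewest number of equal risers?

3900 / 159 = 24.528 → round up to 25 risers.

25 risers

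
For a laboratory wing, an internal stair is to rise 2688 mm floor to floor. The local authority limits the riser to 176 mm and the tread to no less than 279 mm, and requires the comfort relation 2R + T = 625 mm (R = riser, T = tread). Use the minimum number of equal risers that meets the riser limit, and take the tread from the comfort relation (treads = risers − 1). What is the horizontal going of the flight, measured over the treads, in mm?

2688 / 176 = 15.27, so 16 risers are needed.
Each riser is 2688/16 = 168 mm (≤ 176 mm).
T = 625 − 2·168 = 289 mm, which satisfies the 279 mm minimum.
16 risers give 15 treads; going = 15 × 289 = 4335 mm.

4335 mm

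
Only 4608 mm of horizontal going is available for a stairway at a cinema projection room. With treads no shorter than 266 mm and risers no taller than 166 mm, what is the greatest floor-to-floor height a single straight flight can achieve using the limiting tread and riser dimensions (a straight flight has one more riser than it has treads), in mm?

2988 mm

4608 / 266 = 17.32, so 17 treads fit.
Risers = treads + 1 = 18.
Maximum height = 18 × 166 = 2988 mm.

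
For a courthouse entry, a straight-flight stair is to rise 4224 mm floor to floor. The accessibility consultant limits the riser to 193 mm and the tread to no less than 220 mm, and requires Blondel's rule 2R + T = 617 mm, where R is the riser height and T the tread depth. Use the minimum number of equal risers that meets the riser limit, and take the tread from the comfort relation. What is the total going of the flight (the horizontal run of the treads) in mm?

4893 mm

4224 / 193 = 21.89, so 22 risers are needed.
Each riser is 4224/22 = 192 mm (≤ 193 mm).
Tread T = 617 − 2 × 192 = 233 mm (≥ 220 mm).
Treads = 22 − 1 = 21; going = 21 × 233 = 4893 mm.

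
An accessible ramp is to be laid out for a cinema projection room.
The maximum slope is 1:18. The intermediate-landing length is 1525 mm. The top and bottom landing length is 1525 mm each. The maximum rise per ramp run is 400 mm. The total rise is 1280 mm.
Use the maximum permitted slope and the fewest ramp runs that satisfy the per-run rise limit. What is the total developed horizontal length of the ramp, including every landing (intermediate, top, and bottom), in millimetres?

30665 mm

1280 / 400 = 3.20, so 4 ramp runs are needed. That means 3 intermediate landings.
Ramp run (horizontal) at 1:18: 1280 × 18 = 23040 mm.
3 intermediate landings contribute 3 × 1525 = 4575 mm.
Top and bottom landings: 2 × 1525 = 3050 mm.
Total = 23040 + 4575 + 3050 = 30665 mm.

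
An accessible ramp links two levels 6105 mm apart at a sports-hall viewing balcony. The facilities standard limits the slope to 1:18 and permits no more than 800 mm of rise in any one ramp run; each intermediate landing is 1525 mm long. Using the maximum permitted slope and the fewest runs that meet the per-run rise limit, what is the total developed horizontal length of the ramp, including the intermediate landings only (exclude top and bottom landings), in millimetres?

At most 800 each: 6105/800 = 7.63, giving 8 ramp runs. That means 7 intermediate landings.
Ramp run (horizontal) at 1:18: 6105 × 18 = 109890 mm.
7 intermediate landings contribute 7 × 1525 = 10675 mm.
Total developed length = 109890 + 10675 = 120565 mm.

120565 mm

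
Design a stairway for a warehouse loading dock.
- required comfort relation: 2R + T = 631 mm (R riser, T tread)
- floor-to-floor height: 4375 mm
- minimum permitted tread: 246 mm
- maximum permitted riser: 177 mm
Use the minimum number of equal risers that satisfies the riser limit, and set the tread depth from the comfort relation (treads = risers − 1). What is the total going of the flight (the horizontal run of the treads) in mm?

6744 mm

4375 / 177 = 24.72, so 25 risers are needed.
Riser R = 4375 / 25 = 175 mm, within the 177 mm limit.
T = 631 − 2·175 = 281 mm, which satisfies the 246 mm minimum.
Going = (25 − 1) × 281 = 6744 mm.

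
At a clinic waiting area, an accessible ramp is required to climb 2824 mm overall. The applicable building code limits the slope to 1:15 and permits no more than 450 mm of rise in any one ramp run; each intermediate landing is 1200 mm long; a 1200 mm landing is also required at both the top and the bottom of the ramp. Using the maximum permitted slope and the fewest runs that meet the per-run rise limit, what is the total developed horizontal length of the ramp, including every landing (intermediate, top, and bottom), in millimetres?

2824 / 450 = 6.28, so 7 ramp runs are needed. That means 6 intermediate landings.
Horizontal run for 2824 mm of rise at 1:15 is 2824 × 15 = 42360 mm.
6 intermediate landings contribute 6 × 1200 = 7200 mm.
Top and bottom landings: 2 × 1200 = 2400 mm.
Total = 42360 + 7200 + 2400 = 51960 mm.

51960 mm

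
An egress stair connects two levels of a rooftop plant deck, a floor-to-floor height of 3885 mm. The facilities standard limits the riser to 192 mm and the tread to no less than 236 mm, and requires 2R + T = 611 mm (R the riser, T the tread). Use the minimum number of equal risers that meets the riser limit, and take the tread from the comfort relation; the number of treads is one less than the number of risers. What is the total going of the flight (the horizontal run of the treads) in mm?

4820 mm

3885 / 192 = 20.23, so 21 risers are needed.
R = 3885 ÷ 21 = 185 mm.
From 2R + T = 611: T = 611 − 370 = 241 mm.
Going = (21 − 1) × 241 = 4820 mm.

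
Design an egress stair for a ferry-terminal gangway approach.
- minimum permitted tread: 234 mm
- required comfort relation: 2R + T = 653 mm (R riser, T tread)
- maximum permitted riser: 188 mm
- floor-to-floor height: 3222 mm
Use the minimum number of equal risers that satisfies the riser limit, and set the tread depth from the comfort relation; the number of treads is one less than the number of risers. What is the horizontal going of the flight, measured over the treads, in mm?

3222 / 188 = 17.14, so 18 risers are needed.
Each riser is 3222/18 = 179 mm (≤ 188 mm).
From 2R + T = 653: T = 653 − 358 = 295 mm.
Treads = 18 − 1 = 17; going = 17 × 295 = 5015 mm.

5015 mm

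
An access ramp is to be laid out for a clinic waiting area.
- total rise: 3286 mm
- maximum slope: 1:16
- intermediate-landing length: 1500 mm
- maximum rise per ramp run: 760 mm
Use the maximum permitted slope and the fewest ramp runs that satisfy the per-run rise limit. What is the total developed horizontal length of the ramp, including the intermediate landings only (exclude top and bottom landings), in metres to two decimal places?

58.58 m

3286 / 760 = 4.32, so 5 ramp runs are needed. That means 4 intermediate landings.
Ramp run (horizontal) at 1:16: 3286 × 16 = 52576 mm.
4 intermediate landings contribute 4 × 1500 = 6000 mm.
Developed length = 52576 + 6000 = 58576 mm.
= 58.58 m.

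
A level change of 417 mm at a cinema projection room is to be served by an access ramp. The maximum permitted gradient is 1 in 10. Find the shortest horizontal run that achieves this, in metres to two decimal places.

Run = rise × 10 = 417 × 10 = 4170 mm.
4170 mm = 4.17 m.

4.17 m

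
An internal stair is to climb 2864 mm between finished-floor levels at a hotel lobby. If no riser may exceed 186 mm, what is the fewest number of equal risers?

2864 / 186 = 15.398 → round up to 16 risers.

16 risers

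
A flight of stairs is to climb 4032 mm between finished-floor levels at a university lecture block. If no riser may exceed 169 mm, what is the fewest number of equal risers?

24 risers

4032 / 169 = 23.86, so 24 risers are needed.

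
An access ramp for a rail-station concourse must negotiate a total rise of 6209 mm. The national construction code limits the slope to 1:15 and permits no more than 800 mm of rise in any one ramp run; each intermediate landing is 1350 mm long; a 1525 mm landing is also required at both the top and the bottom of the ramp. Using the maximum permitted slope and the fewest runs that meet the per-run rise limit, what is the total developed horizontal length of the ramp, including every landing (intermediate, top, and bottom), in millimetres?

105635 mm

⌈6209/800⌉ = 8 ramp runs. That means 7 intermediate landings.
Horizontal run for 6209 mm of rise at 1:15 is 6209 × 15 = 93135 mm.
7 intermediate landings contribute 7 × 1350 = 9450 mm.
Top and bottom landings: 2 × 1525 = 3050 mm.
Total = 93135 + 9450 + 3050 = 105635 mm.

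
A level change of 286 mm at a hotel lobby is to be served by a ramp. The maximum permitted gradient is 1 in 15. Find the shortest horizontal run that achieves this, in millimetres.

4290 mm

Run = rise × 15 = 286 × 15 = 4290 mm.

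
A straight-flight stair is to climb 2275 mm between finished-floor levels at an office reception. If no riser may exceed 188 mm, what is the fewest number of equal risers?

2275 / 188 = 12.10, so 13 risers are needed.

13 risers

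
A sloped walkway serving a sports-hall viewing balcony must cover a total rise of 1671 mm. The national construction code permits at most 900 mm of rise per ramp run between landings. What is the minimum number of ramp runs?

1671 / 900 = 1.857 → round up to 2 ramp runs.

2 runs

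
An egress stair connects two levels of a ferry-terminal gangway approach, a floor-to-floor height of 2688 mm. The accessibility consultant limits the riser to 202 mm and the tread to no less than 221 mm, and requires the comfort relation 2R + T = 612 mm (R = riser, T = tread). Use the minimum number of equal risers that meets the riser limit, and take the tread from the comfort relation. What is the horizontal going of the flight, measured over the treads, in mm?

2964 mm

2688 / 202 = 13.31, so 14 risers are needed.
R = 2688 ÷ 14 = 192 mm.
From 2R + T = 612: T = 612 − 384 = 228 mm.
Going = (14 − 1) × 228 = 2964 mm.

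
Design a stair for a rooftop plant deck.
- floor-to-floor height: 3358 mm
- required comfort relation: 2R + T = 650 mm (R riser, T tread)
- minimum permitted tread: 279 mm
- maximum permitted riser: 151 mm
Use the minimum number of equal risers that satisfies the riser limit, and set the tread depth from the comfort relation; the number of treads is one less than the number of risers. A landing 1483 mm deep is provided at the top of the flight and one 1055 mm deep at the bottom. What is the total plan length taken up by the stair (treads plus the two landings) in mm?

10414 mm

3358 / 151 = 22.238 → round up to 23 risers.
Each riser is 3358/23 = 146 mm (≤ 151 mm).
From 2R + T = 650: T = 650 − 292 = 358 mm.
Going = (23 − 1) × 358 = 7876 mm.
Add landings: 7876 + 1483 + 1055 = 10414 mm.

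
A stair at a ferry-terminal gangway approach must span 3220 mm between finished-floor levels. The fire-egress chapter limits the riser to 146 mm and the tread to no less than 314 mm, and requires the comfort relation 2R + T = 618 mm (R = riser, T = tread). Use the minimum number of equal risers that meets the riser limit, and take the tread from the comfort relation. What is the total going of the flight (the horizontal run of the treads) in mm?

3220 / 146 = 22.055 → round up to 23 risers.
Riser R = 3220 / 23 = 140 mm, within the 146 mm limit.
Tread T = 618 − 2 × 140 = 338 mm (≥ 314 mm).
Going = (23 − 1) × 338 = 7436 mm.

7436 mm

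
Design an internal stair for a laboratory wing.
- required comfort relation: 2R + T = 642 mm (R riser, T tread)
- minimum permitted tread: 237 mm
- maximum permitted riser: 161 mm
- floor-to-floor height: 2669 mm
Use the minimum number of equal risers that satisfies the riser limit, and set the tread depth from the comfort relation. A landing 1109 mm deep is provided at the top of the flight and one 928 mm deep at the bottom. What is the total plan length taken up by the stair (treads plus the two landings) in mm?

⌈2669/161⌉ = 17 risers.
R = 2669 ÷ 17 = 157 mm.
Tread T = 642 − 2 × 157 = 328 mm (≥ 237 mm).
Going = (17 − 1) × 328 = 5248 mm.
Add landings: 5248 + 1109 + 928 = 7285 mm.

7285 mm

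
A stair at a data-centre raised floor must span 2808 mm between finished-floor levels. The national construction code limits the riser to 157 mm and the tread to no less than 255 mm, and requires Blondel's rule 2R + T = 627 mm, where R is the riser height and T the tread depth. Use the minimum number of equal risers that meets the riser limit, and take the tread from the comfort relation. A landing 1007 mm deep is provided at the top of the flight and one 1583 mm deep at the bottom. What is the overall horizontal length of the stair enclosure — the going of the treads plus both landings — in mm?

7945 mm

⌈2808/157⌉ = 18 risers.
R = 2808 ÷ 18 = 156 mm.
T = 627 − 2·156 = 315 mm, which satisfies the 255 mm minimum.
Going = (18 − 1) × 315 = 5355 mm.
Enclosure = 5355 + 1007 + 1583 = 7945 mm.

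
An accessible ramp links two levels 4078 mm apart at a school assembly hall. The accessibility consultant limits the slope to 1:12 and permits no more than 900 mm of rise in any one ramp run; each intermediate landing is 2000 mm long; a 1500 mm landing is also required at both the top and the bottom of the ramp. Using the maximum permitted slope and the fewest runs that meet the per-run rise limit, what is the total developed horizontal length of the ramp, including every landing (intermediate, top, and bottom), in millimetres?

⌈4078/900⌉ = 5 ramp runs. That means 4 intermediate landings.
Ramp run (horizontal) at 1:12: 4078 × 12 = 48936 mm.
Intermediate landings: 4 × 2000 = 8000 mm.
Top and bottom landings: 2 × 1500 = 3000 mm.
Total = 48936 + 8000 + 3000 = 59936 mm.

59936 mm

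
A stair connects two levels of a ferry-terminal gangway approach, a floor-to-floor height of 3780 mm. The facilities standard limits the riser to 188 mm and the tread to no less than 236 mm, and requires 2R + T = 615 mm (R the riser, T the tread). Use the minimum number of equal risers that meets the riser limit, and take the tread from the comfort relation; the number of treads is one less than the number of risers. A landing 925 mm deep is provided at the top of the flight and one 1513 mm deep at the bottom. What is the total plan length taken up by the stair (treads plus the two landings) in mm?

7538 mm

⌈3780/188⌉ = 21 risers.
Each riser is 3780/21 = 180 mm (≤ 188 mm).
T = 615 − 2·180 = 255 mm, which satisfies the 236 mm minimum.
21 risers give 20 treads; going = 20 × 255 = 5100 mm.
Add landings: 5100 + 925 + 1513 = 7538 mm.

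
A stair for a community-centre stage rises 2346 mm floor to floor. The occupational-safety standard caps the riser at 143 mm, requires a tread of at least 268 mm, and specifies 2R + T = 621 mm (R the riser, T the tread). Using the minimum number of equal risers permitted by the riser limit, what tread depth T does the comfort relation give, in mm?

At most 143 each: 2346/143 = 16.41, giving 17 risers.
R = 2346 ÷ 17 = 138 mm.
Tread T = 621 − 2 × 138 = 345 mm (≥ 268 mm).

345 mm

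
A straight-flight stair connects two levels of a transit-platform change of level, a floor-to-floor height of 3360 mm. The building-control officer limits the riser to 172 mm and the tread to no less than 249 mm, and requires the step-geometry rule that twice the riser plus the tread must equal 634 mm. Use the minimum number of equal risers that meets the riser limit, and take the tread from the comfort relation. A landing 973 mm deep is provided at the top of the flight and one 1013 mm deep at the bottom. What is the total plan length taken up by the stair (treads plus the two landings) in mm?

3360 / 172 = 19.535 → round up to 20 risers.
Riser R = 3360 / 20 = 168 mm, within the 172 mm limit.
Tread T = 634 − 2 × 168 = 298 mm (≥ 249 mm).
Treads = 20 − 1 = 19; going = 19 × 298 = 5662 mm.
Add landings: 5662 + 973 + 1013 = 7648 mm.

7648 mm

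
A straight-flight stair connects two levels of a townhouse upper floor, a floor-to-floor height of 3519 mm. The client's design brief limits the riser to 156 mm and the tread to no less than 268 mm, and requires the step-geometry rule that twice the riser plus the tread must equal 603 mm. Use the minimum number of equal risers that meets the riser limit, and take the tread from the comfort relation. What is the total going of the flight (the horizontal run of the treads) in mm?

6534 mm

At most 156 each: 3519/156 = 22.56, giving 23 risers.
R = 3519 ÷ 23 = 153 mm.
From 2R + T = 603: T = 603 − 306 = 297 mm.
23 risers give 22 treads; going = 22 × 297 = 6534 mm.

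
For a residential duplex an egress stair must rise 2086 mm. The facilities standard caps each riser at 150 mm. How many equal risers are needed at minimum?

14 risers

2086 / 150 = 13.91, so 14 risers are needed.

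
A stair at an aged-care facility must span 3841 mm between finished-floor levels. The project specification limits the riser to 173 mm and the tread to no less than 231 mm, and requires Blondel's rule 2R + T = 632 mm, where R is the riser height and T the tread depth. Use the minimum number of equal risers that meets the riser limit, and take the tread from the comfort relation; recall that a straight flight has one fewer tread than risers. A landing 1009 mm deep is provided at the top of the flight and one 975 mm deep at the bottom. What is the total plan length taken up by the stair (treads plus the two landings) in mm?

8540 mm

⌈3841/173⌉ = 23 risers.
Riser R = 3841 / 23 = 167 mm, within the 173 mm limit.
Tread T = 632 − 2 × 167 = 298 mm (≥ 231 mm).
23 risers give 22 treads; going = 22 × 298 = 6556 mm.
Add landings: 6556 + 1009 + 975 = 8540 mm.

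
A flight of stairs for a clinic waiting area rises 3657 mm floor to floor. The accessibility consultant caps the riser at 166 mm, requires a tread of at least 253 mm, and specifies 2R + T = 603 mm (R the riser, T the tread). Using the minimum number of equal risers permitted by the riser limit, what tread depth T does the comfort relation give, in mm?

At most 166 each: 3657/166 = 22.03, giving 23 risers.
Riser R = 3657 / 23 = 159 mm, within the 166 mm limit.
Tread T = 603 − 2 × 159 = 285 mm (≥ 253 mm).

285 mm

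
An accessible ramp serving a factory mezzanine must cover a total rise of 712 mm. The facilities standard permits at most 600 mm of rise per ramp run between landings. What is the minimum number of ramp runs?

⌈712/600⌉ = 2 ramp runs.

2 runs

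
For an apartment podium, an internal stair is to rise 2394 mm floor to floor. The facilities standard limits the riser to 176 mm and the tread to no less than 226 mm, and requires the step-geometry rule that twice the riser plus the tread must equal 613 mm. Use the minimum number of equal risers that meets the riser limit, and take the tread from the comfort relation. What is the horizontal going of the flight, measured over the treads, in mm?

2394 / 176 = 13.60, so 14 risers are needed.
Riser R = 2394 / 14 = 171 mm, within the 176 mm limit.
Tread T = 613 − 2 × 171 = 271 mm (≥ 226 mm).
14 risers give 13 treads; going = 13 × 271 = 3523 mm.

3523 mm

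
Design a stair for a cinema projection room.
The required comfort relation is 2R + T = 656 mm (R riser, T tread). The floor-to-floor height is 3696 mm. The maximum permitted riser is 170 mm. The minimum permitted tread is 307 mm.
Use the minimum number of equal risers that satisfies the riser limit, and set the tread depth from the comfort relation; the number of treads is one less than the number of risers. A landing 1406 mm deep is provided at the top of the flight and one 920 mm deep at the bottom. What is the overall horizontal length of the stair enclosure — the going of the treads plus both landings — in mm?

9046 mm

⌈3696/170⌉ = 22 risers.
R = 3696 ÷ 22 = 168 mm.
Tread T = 656 − 2 × 168 = 320 mm (≥ 307 mm).
Treads = 22 − 1 = 21; going = 21 × 320 = 6720 mm.
Add landings: 6720 + 1406 + 920 = 9046 mm.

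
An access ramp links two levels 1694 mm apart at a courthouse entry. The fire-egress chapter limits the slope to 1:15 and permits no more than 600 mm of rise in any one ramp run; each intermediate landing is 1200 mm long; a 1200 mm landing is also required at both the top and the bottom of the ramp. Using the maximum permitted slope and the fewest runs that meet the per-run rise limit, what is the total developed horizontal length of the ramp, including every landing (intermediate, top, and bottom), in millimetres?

At most 600 each: 1694/600 = 2.82, giving 3 ramp runs. That means 2 intermediate landings.
Horizontal run for 1694 mm of rise at 1:15 is 1694 × 15 = 25410 mm.
Intermediate landings: 2 × 1200 = 2400 mm.
Top and bottom landings: 2 × 1200 = 2400 mm.
Total = 25410 + 2400 + 2400 = 30210 mm.

30210 mm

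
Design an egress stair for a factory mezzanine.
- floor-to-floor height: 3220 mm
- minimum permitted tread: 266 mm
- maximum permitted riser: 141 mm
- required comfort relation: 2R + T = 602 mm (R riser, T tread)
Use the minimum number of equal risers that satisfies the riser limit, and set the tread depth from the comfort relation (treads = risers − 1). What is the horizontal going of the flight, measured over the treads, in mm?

3220 / 141 = 22.84, so 23 risers are needed.
Riser R = 3220 / 23 = 140 mm, within the 141 mm limit.
From 2R + T = 602: T = 602 − 280 = 322 mm.
23 risers give 22 treads; going = 22 × 322 = 7084 mm.

7084 mm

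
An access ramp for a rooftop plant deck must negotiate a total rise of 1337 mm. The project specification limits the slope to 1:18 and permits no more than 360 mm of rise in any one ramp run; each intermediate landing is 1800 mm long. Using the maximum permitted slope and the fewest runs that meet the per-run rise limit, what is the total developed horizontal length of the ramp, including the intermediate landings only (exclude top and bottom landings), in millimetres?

29466 mm

At most 360 each: 1337/360 = 3.71, giving 4 ramp runs. That means 3 intermediate landings.
Horizontal run for 1337 mm of rise at 1:18 is 1337 × 18 = 24066 mm.
Intermediate landings: 3 × 1800 = 5400 mm.
Developed length = 24066 + 5400 = 29466 mm.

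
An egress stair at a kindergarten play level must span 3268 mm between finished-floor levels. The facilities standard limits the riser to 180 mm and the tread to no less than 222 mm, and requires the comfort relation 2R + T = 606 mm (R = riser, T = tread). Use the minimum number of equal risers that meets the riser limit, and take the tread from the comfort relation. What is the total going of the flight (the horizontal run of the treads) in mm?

3268 / 180 = 18.156 → round up to 19 risers.
R = 3268 ÷ 19 = 172 mm.
T = 606 − 2·172 = 262 mm, which satisfies the 222 mm minimum.
19 risers give 18 treads; going = 18 × 262 = 4716 mm.

4716 mm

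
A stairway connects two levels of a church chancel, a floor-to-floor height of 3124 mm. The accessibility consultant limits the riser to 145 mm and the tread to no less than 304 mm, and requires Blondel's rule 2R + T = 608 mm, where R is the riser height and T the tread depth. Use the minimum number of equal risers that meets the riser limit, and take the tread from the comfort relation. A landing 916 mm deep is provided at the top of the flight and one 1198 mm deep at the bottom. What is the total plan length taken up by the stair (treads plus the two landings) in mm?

3124 / 145 = 21.545 → round up to 22 risers.
Riser R = 3124 / 22 = 142 mm, within the 145 mm limit.
From 2R + T = 608: T = 608 − 284 = 324 mm.
Going = (22 − 1) × 324 = 6804 mm.
Enclosure = 6804 + 916 + 1198 = 8918 mm.

8918 mm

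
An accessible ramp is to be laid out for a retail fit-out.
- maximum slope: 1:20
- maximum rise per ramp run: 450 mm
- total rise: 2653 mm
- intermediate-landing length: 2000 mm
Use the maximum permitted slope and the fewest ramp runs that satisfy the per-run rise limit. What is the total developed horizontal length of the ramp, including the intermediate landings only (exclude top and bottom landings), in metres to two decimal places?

63.06 m

At most 450 each: 2653/450 = 5.90, giving 6 ramp runs. That means 5 intermediate landings.
Ramp run (horizontal) at 1:20: 2653 × 20 = 53060 mm.
5 intermediate landings contribute 5 × 2000 = 10000 mm.
Developed length = 53060 + 10000 = 63060 mm.
= 63.06 m.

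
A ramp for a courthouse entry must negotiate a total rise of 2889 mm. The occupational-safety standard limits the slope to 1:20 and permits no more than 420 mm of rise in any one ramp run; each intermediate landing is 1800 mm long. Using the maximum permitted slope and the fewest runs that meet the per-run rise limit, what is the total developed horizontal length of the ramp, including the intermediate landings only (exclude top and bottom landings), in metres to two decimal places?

2889 / 420 = 6.88, so 7 ramp runs are needed. That means 6 intermediate landings.
Horizontal run for 2889 mm of rise at 1:20 is 2889 × 20 = 57780 mm.
6 intermediate landings contribute 6 × 1800 = 10800 mm.
Total developed length = 57780 + 10800 = 68580 mm.
= 68.58 m.

68.58 m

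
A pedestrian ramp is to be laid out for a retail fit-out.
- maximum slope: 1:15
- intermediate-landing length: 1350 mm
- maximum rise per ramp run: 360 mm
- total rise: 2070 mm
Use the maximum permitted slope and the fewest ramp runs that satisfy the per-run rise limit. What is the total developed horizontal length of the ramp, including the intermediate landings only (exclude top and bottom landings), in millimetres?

37800 mm

2070 / 360 = 5.75, so 6 ramp runs are needed. That means 5 intermediate landings.
Horizontal run for 2070 mm of rise at 1:15 is 2070 × 15 = 31050 mm.
5 intermediate landings contribute 5 × 1350 = 6750 mm.
Developed length = 31050 + 6750 = 37800 mm.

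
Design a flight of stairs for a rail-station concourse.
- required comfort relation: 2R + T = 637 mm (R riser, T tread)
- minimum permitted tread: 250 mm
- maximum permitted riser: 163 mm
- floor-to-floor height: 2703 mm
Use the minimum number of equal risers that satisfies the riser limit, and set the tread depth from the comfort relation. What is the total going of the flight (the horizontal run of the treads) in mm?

5104 mm

2703 / 163 = 16.583 → round up to 17 risers.
R = 2703 ÷ 17 = 159 mm.
Tread T = 637 − 2 × 159 = 319 mm (≥ 250 mm).
17 risers give 16 treads; going = 16 × 319 = 5104 mm.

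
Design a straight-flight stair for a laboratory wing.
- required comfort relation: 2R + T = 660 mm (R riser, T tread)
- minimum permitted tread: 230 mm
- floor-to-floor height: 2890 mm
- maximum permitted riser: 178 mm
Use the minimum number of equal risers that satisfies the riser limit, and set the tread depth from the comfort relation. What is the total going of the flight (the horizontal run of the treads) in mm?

2890 / 178 = 16.236 → round up to 17 risers.
Riser R = 2890 / 17 = 170 mm, within the 178 mm limit.
From 2R + T = 660: T = 660 − 340 = 320 mm.
Going = (17 − 1) × 320 = 5120 mm.

5120 mm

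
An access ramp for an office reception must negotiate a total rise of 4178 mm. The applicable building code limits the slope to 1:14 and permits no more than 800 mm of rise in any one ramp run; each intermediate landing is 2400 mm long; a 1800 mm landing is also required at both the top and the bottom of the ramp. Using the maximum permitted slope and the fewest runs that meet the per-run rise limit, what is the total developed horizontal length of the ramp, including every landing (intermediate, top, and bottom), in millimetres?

4178 / 800 = 5.223 → round up to 6 ramp runs. That means 5 intermediate landings.
Ramp run (horizontal) at 1:14: 4178 × 14 = 58492 mm.
Intermediate landings: 5 × 2400 = 12000 mm.
Top and bottom landings: 2 × 1800 = 3600 mm.
Total = 58492 + 12000 + 3600 = 74092 mm.

74092 mm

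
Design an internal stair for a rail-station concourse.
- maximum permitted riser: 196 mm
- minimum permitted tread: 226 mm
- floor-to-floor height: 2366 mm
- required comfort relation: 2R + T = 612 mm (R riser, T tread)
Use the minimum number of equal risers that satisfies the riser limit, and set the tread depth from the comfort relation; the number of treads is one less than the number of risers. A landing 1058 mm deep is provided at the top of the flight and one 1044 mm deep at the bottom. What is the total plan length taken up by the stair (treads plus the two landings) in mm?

5078 mm

2366 / 196 = 12.07, so 13 risers are needed.
Riser R = 2366 / 13 = 182 mm, within the 196 mm limit.
T = 612 − 2·182 = 248 mm, which satisfies the 226 mm minimum.
13 risers give 12 treads; going = 12 × 248 = 2976 mm.
Add landings: 2976 + 1058 + 1044 = 5078 mm.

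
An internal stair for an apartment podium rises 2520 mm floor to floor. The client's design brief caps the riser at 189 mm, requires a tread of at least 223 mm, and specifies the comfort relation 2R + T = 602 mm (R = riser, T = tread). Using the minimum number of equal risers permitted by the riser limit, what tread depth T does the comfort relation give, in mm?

2520 / 189 = 13.333 → round up to 14 risers.
Riser R = 2520 / 14 = 180 mm, within the 189 mm limit.
From 2R + T = 602: T = 602 − 360 = 242 mm.

242 mm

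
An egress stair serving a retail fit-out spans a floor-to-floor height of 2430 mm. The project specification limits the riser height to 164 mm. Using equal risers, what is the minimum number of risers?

⌈2430/164⌉ = 15 risers.

15 risers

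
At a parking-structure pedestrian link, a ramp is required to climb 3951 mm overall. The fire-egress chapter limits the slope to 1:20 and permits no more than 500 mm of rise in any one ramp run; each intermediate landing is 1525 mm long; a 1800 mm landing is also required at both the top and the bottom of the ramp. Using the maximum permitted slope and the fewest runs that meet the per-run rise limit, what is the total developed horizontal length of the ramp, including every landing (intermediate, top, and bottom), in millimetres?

93295 mm

3951 / 500 = 7.902 → round up to 8 ramp runs. That means 7 intermediate landings.
Ramp run (horizontal) at 1:20: 3951 × 20 = 79020 mm.
Intermediate landings: 7 × 1525 = 10675 mm.
Top and bottom landings: 2 × 1800 = 3600 mm.
Total = 79020 + 10675 + 3600 = 93295 mm.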